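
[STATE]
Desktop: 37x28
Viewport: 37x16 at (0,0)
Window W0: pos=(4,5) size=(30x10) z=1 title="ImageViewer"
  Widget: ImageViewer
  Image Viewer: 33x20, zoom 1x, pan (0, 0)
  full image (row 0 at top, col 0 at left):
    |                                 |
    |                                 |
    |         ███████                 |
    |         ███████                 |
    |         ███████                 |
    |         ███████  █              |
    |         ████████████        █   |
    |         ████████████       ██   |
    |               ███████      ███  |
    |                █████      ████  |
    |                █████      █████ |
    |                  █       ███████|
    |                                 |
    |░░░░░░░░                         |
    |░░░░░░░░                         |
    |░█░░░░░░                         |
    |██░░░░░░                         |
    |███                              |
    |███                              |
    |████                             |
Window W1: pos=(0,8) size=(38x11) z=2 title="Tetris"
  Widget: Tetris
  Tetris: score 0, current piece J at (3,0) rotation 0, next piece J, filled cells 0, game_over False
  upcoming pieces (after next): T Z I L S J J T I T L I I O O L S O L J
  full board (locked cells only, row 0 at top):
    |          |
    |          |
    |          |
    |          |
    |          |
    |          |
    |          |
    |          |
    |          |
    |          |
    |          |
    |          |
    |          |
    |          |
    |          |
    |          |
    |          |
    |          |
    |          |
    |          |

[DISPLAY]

                                     
                                     
                                     
                                     
                                     
    ┏━━━━━━━━━━━━━━━━━━━━━━━━━━━━┓   
    ┃ ImageViewer                ┃   
    ┠────────────────────────────┨   
┏━━━━━━━━━━━━━━━━━━━━━━━━━━━━━━━━━━━━
┃ Tetris                             
┠────────────────────────────────────
┃          │Next:                    
┃          │█                        
┃          │███                      
┃          │                         
┃          │                         


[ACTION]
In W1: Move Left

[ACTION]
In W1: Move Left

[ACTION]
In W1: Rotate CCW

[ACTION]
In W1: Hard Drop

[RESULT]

                                     
                                     
                                     
                                     
                                     
    ┏━━━━━━━━━━━━━━━━━━━━━━━━━━━━┓   
    ┃ ImageViewer                ┃   
    ┠────────────────────────────┨   
┏━━━━━━━━━━━━━━━━━━━━━━━━━━━━━━━━━━━━
┃ Tetris                             
┠────────────────────────────────────
┃          │Next:                    
┃          │ ▒                       
┃          │▒▒▒                      
┃          │                         
┃  █       │                         


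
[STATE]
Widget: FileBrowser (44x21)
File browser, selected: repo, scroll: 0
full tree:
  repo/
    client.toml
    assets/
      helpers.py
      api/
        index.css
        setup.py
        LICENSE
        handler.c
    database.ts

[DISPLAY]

> [-] repo/                                 
    client.toml                             
    [+] assets/                             
    database.ts                             
                                            
                                            
                                            
                                            
                                            
                                            
                                            
                                            
                                            
                                            
                                            
                                            
                                            
                                            
                                            
                                            
                                            


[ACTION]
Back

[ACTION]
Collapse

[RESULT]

> [+] repo/                                 
                                            
                                            
                                            
                                            
                                            
                                            
                                            
                                            
                                            
                                            
                                            
                                            
                                            
                                            
                                            
                                            
                                            
                                            
                                            
                                            


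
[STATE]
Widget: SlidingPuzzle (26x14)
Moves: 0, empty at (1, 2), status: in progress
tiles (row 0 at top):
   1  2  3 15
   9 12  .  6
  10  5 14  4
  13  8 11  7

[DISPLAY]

┌────┬────┬────┬────┐     
│  1 │  2 │  3 │ 15 │     
├────┼────┼────┼────┤     
│  9 │ 12 │    │  6 │     
├────┼────┼────┼────┤     
│ 10 │  5 │ 14 │  4 │     
├────┼────┼────┼────┤     
│ 13 │  8 │ 11 │  7 │     
└────┴────┴────┴────┘     
Moves: 0                  
                          
                          
                          
                          


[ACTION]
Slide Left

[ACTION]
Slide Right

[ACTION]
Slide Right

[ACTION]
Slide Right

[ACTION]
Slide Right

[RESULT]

┌────┬────┬────┬────┐     
│  1 │  2 │  3 │ 15 │     
├────┼────┼────┼────┤     
│    │  9 │ 12 │  6 │     
├────┼────┼────┼────┤     
│ 10 │  5 │ 14 │  4 │     
├────┼────┼────┼────┤     
│ 13 │  8 │ 11 │  7 │     
└────┴────┴────┴────┘     
Moves: 4                  
                          
                          
                          
                          


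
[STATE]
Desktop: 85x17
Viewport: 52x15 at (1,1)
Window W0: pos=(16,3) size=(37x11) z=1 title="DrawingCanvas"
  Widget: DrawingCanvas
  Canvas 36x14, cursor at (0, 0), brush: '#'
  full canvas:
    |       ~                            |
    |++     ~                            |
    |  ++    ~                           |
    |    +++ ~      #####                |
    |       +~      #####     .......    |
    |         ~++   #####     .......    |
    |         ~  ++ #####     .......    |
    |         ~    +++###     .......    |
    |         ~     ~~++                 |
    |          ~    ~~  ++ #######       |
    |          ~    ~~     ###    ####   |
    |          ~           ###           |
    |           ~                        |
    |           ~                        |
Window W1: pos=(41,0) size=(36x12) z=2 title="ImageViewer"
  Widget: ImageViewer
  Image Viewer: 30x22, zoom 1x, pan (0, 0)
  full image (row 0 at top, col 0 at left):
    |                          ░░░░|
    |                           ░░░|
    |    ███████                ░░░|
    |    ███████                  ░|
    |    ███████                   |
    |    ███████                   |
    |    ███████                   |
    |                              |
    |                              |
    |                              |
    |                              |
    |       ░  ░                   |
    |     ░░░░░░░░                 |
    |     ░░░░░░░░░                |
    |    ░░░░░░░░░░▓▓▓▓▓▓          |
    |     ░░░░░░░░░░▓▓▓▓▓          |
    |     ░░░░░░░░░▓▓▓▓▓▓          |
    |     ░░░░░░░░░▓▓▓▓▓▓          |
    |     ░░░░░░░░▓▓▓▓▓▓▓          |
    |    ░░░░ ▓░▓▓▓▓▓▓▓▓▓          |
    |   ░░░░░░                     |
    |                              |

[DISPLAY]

                                        ┃ ImageViewe
                                        ┠───────────
               ┏━━━━━━━━━━━━━━━━━━━━━━━━┃           
               ┃ DrawingCanvas          ┃           
               ┠────────────────────────┃    ███████
               ┃+      ~                ┃    ███████
               ┃++     ~                ┃    ███████
               ┃  ++    ~               ┃    ███████
               ┃    +++ ~      #####    ┃    ███████
               ┃       +~      #####    ┃           
               ┃         ~++   #####    ┗━━━━━━━━━━━
               ┃         ~  ++ #####     .......   ┃
               ┗━━━━━━━━━━━━━━━━━━━━━━━━━━━━━━━━━━━┛
                                                    
                                                    


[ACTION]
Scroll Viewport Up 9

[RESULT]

                                        ┏━━━━━━━━━━━
                                        ┃ ImageViewe
                                        ┠───────────
               ┏━━━━━━━━━━━━━━━━━━━━━━━━┃           
               ┃ DrawingCanvas          ┃           
               ┠────────────────────────┃    ███████
               ┃+      ~                ┃    ███████
               ┃++     ~                ┃    ███████
               ┃  ++    ~               ┃    ███████
               ┃    +++ ~      #####    ┃    ███████
               ┃       +~      #####    ┃           
               ┃         ~++   #####    ┗━━━━━━━━━━━
               ┃         ~  ++ #####     .......   ┃
               ┗━━━━━━━━━━━━━━━━━━━━━━━━━━━━━━━━━━━┛
                                                    


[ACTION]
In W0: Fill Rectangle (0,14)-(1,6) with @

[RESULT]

                                        ┏━━━━━━━━━━━
                                        ┃ ImageViewe
                                        ┠───────────
               ┏━━━━━━━━━━━━━━━━━━━━━━━━┃           
               ┃ DrawingCanvas          ┃           
               ┠────────────────────────┃    ███████
               ┃+     @@@@@@@@@         ┃    ███████
               ┃++    @@@@@@@@@         ┃    ███████
               ┃  ++    ~               ┃    ███████
               ┃    +++ ~      #####    ┃    ███████
               ┃       +~      #####    ┃           
               ┃         ~++   #####    ┗━━━━━━━━━━━
               ┃         ~  ++ #####     .......   ┃
               ┗━━━━━━━━━━━━━━━━━━━━━━━━━━━━━━━━━━━┛
                                                    


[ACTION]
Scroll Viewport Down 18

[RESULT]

                                        ┠───────────
               ┏━━━━━━━━━━━━━━━━━━━━━━━━┃           
               ┃ DrawingCanvas          ┃           
               ┠────────────────────────┃    ███████
               ┃+     @@@@@@@@@         ┃    ███████
               ┃++    @@@@@@@@@         ┃    ███████
               ┃  ++    ~               ┃    ███████
               ┃    +++ ~      #####    ┃    ███████
               ┃       +~      #####    ┃           
               ┃         ~++   #####    ┗━━━━━━━━━━━
               ┃         ~  ++ #####     .......   ┃
               ┗━━━━━━━━━━━━━━━━━━━━━━━━━━━━━━━━━━━┛
                                                    
                                                    
                                                    


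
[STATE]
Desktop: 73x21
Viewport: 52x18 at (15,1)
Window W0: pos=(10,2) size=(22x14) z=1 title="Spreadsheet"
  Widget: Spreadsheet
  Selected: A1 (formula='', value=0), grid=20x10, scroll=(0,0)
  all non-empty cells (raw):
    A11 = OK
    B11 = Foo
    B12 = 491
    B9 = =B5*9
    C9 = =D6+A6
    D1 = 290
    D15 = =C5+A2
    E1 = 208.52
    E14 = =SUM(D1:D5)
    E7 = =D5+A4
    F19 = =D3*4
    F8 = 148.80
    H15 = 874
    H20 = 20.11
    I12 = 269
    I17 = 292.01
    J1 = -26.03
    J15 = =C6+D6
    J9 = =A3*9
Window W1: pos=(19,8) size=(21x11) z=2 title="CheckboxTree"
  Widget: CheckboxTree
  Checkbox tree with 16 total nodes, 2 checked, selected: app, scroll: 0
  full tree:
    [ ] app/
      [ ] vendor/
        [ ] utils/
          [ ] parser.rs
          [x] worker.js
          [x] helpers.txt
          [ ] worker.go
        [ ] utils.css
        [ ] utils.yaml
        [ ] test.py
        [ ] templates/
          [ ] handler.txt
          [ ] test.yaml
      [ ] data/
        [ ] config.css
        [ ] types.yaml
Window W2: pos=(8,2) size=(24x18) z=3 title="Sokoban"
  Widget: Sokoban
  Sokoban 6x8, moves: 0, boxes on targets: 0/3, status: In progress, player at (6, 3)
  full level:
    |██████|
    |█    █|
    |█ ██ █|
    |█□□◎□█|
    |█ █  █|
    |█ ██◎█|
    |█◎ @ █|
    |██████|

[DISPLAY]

                                                    
━━━━━━━━━━━━━━━━┓                                   
an              ┃                                   
────────────────┨                                   
                ┃                                   
                ┃                                   
                ┃                                   
                ┃━━━━━━━┓                           
                ┃e      ┃                           
                ┃───────┨                           
                ┃       ┃                           
                ┃r/     ┃                           
 0  0/3         ┃ls/    ┃                           
                ┃arser.r┃                           
                ┃orker.j┃                           
                ┃elpers.┃                           
                ┃orker.g┃                           
                ┃━━━━━━━┛                           


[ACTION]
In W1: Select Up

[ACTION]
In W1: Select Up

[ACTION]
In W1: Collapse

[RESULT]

                                                    
━━━━━━━━━━━━━━━━┓                                   
an              ┃                                   
────────────────┨                                   
                ┃                                   
                ┃                                   
                ┃                                   
                ┃━━━━━━━┓                           
                ┃e      ┃                           
                ┃───────┨                           
                ┃       ┃                           
                ┃       ┃                           
 0  0/3         ┃       ┃                           
                ┃       ┃                           
                ┃       ┃                           
                ┃       ┃                           
                ┃       ┃                           
                ┃━━━━━━━┛                           


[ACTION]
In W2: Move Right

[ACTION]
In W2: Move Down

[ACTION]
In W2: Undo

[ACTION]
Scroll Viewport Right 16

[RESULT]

                                                    
━━━━━━━━━━┓                                         
          ┃                                         
──────────┨                                         
          ┃                                         
          ┃                                         
          ┃                                         
          ┃━━━━━━━┓                                 
          ┃e      ┃                                 
          ┃───────┨                                 
          ┃       ┃                                 
          ┃       ┃                                 
3         ┃       ┃                                 
          ┃       ┃                                 
          ┃       ┃                                 
          ┃       ┃                                 
          ┃       ┃                                 
          ┃━━━━━━━┛                                 


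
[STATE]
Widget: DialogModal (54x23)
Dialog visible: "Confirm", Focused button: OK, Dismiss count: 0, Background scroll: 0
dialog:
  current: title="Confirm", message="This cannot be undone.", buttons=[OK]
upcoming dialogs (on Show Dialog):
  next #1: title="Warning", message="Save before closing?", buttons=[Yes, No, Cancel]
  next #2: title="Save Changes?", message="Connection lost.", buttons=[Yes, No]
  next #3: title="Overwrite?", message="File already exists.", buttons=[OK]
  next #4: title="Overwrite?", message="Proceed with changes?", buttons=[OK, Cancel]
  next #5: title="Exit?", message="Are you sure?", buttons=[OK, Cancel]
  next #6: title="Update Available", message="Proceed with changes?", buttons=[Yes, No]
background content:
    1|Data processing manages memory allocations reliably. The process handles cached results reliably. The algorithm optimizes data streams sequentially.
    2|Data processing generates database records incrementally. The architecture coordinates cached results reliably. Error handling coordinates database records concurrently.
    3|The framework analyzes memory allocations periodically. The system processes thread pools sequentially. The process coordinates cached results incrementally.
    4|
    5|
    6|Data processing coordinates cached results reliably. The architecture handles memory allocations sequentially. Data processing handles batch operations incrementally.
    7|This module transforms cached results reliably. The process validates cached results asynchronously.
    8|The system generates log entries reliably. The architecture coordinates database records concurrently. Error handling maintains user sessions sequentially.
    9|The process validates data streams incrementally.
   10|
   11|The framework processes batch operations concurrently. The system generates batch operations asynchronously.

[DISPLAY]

Data processing manages memory allocations reliably. T
Data processing generates database records incremental
The framework analyzes memory allocations periodically
                                                      
                                                      
Data processing coordinates cached results reliably. T
This module transforms cached results reliably. The pr
The system generates log entries reliably. The archite
The process validates data streams incrementally.     
              ┌────────────────────────┐              
The framework │        Confirm         │ concurrently.
              │ This cannot be undone. │              
              │          [OK]          │              
              └────────────────────────┘              
                                                      
                                                      
                                                      
                                                      
                                                      
                                                      
                                                      
                                                      
                                                      


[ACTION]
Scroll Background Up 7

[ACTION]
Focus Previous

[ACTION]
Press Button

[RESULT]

Data processing manages memory allocations reliably. T
Data processing generates database records incremental
The framework analyzes memory allocations periodically
                                                      
                                                      
Data processing coordinates cached results reliably. T
This module transforms cached results reliably. The pr
The system generates log entries reliably. The archite
The process validates data streams incrementally.     
                                                      
The framework processes batch operations concurrently.
                                                      
                                                      
                                                      
                                                      
                                                      
                                                      
                                                      
                                                      
                                                      
                                                      
                                                      
                                                      


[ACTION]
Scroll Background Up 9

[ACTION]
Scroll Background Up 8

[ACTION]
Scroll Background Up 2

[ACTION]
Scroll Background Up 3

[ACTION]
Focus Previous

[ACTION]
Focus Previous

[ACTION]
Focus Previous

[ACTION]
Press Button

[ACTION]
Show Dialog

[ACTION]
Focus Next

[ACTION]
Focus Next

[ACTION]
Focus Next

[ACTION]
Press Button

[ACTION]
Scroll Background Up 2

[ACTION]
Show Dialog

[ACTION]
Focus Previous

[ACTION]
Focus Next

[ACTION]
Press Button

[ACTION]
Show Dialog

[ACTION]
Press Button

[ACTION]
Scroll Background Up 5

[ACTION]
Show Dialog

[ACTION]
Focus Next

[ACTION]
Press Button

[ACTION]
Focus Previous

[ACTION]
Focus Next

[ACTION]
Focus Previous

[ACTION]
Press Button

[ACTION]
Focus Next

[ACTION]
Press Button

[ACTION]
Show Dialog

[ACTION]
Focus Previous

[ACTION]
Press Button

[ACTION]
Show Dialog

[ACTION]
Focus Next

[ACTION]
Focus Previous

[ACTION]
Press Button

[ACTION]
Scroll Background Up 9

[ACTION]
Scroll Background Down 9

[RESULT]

                                                      
The framework processes batch operations concurrently.
                                                      
                                                      
                                                      
                                                      
                                                      
                                                      
                                                      
                                                      
                                                      
                                                      
                                                      
                                                      
                                                      
                                                      
                                                      
                                                      
                                                      
                                                      
                                                      
                                                      
                                                      


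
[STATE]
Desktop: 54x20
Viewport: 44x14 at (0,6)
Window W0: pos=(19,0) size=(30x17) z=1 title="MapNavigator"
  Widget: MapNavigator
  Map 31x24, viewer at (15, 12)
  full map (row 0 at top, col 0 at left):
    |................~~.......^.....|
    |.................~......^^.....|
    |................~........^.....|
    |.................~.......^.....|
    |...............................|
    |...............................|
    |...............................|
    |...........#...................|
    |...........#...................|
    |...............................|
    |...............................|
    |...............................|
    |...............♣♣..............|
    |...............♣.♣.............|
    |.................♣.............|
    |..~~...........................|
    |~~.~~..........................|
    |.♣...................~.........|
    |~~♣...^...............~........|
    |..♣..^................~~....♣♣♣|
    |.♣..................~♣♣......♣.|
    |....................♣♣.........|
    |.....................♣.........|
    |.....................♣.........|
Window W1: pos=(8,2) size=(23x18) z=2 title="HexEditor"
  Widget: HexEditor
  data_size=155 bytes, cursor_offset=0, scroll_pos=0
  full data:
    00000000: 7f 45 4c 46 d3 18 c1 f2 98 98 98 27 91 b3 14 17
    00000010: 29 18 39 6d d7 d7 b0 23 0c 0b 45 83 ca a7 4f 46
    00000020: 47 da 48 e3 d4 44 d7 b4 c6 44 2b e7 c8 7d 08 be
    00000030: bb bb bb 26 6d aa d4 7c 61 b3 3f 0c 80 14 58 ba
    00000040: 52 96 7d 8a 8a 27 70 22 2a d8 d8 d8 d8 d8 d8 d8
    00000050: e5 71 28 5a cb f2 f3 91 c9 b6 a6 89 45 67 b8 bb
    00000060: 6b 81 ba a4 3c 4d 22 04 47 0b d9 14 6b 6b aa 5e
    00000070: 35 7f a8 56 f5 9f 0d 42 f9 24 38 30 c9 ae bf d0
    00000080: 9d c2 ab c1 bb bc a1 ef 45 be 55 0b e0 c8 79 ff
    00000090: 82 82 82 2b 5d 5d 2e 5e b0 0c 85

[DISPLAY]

        ┃00000010  29 18 39 6d┃.............
        ┃00000020  47 da 48 e3┃.............
        ┃00000030  bb bb bb 26┃.............
        ┃00000040  52 96 7d 8a┃...@♣........
        ┃00000050  e5 71 28 5a┃...♣.♣.......
        ┃00000060  6b 81 ba a4┃.....♣.......
        ┃00000070  35 7f a8 56┃.............
        ┃00000080  9d c2 ab c1┃.............
        ┃00000090  82 82 82 2b┃.........~...
        ┃                     ┃..........~..
        ┃                     ┃━━━━━━━━━━━━━
        ┃                     ┃             
        ┃                     ┃             
        ┗━━━━━━━━━━━━━━━━━━━━━┛             


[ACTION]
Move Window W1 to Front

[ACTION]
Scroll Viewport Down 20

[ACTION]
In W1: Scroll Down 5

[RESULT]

        ┃00000060  6b 81 ba a4┃.............
        ┃00000070  35 7f a8 56┃.............
        ┃00000080  9d c2 ab c1┃.............
        ┃00000090  82 82 82 2b┃...@♣........
        ┃                     ┃...♣.♣.......
        ┃                     ┃.....♣.......
        ┃                     ┃.............
        ┃                     ┃.............
        ┃                     ┃.........~...
        ┃                     ┃..........~..
        ┃                     ┃━━━━━━━━━━━━━
        ┃                     ┃             
        ┃                     ┃             
        ┗━━━━━━━━━━━━━━━━━━━━━┛             


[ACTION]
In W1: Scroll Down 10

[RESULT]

        ┃                     ┃.............
        ┃                     ┃.............
        ┃                     ┃.............
        ┃                     ┃...@♣........
        ┃                     ┃...♣.♣.......
        ┃                     ┃.....♣.......
        ┃                     ┃.............
        ┃                     ┃.............
        ┃                     ┃.........~...
        ┃                     ┃..........~..
        ┃                     ┃━━━━━━━━━━━━━
        ┃                     ┃             
        ┃                     ┃             
        ┗━━━━━━━━━━━━━━━━━━━━━┛             


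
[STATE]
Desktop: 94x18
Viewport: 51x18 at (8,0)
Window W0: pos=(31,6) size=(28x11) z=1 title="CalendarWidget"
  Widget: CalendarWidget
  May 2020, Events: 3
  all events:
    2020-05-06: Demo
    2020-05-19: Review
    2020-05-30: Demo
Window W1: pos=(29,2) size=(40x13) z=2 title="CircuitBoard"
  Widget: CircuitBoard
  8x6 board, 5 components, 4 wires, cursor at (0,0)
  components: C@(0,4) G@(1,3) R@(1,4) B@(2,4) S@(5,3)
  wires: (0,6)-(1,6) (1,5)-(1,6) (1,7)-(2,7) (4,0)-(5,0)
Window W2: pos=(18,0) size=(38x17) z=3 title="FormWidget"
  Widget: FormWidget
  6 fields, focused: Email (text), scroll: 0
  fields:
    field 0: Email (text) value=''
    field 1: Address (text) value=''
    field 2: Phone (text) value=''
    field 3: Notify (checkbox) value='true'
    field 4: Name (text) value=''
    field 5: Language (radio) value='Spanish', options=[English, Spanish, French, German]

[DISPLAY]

          ┏━━━━━━━━━━━━━━━━━━━━━━━━━━━━━━━━━━━━┓   
          ┃ FormWidget                         ┃   
          ┠────────────────────────────────────┨━━━
          ┃> Email:      [                    ]┃   
          ┃  Address:    [                    ]┃───
          ┃  Phone:      [                    ]┃   
          ┃  Notify:     [x]                   ┃  ·
          ┃  Name:       [                    ]┃  │
          ┃  Language:   ( ) English  (●) Spani┃─ ·
          ┃                                    ┃   
          ┃                                    ┃   
          ┃                                    ┃   
          ┃                                    ┃   
          ┃                                    ┃   
          ┃                                    ┃━━━
          ┃                                    ┃  ┃
          ┗━━━━━━━━━━━━━━━━━━━━━━━━━━━━━━━━━━━━┛━━┛
                                                   


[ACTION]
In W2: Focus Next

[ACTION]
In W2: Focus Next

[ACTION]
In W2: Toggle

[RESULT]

          ┏━━━━━━━━━━━━━━━━━━━━━━━━━━━━━━━━━━━━┓   
          ┃ FormWidget                         ┃   
          ┠────────────────────────────────────┨━━━
          ┃  Email:      [                    ]┃   
          ┃  Address:    [                    ]┃───
          ┃> Phone:      [                    ]┃   
          ┃  Notify:     [x]                   ┃  ·
          ┃  Name:       [                    ]┃  │
          ┃  Language:   ( ) English  (●) Spani┃─ ·
          ┃                                    ┃   
          ┃                                    ┃   
          ┃                                    ┃   
          ┃                                    ┃   
          ┃                                    ┃   
          ┃                                    ┃━━━
          ┃                                    ┃  ┃
          ┗━━━━━━━━━━━━━━━━━━━━━━━━━━━━━━━━━━━━┛━━┛
                                                   


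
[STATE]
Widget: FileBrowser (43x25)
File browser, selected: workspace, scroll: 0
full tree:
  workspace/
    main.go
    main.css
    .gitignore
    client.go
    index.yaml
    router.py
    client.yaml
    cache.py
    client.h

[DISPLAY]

> [-] workspace/                           
    main.go                                
    main.css                               
    .gitignore                             
    client.go                              
    index.yaml                             
    router.py                              
    client.yaml                            
    cache.py                               
    client.h                               
                                           
                                           
                                           
                                           
                                           
                                           
                                           
                                           
                                           
                                           
                                           
                                           
                                           
                                           
                                           


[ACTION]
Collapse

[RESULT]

> [+] workspace/                           
                                           
                                           
                                           
                                           
                                           
                                           
                                           
                                           
                                           
                                           
                                           
                                           
                                           
                                           
                                           
                                           
                                           
                                           
                                           
                                           
                                           
                                           
                                           
                                           


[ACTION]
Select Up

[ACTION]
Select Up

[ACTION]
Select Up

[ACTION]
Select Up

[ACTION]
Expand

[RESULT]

> [-] workspace/                           
    main.go                                
    main.css                               
    .gitignore                             
    client.go                              
    index.yaml                             
    router.py                              
    client.yaml                            
    cache.py                               
    client.h                               
                                           
                                           
                                           
                                           
                                           
                                           
                                           
                                           
                                           
                                           
                                           
                                           
                                           
                                           
                                           


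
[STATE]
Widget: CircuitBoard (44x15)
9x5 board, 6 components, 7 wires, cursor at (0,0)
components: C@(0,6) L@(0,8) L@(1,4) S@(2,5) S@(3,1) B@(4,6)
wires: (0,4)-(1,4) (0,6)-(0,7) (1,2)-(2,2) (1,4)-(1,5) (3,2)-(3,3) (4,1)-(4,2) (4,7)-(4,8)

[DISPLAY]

   0 1 2 3 4 5 6 7 8                        
0  [.]              ·       C ─ ·   L       
                    │                       
1           ·       L ─ ·                   
            │                               
2           ·           S                   
                                            
3       S   · ─ ·                           
                                            
4       · ─ ·               B   · ─ ·       
Cursor: (0,0)                               
                                            
                                            
                                            
                                            


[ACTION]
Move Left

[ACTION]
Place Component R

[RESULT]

   0 1 2 3 4 5 6 7 8                        
0  [R]              ·       C ─ ·   L       
                    │                       
1           ·       L ─ ·                   
            │                               
2           ·           S                   
                                            
3       S   · ─ ·                           
                                            
4       · ─ ·               B   · ─ ·       
Cursor: (0,0)                               
                                            
                                            
                                            
                                            


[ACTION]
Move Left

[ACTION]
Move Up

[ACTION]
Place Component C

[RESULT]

   0 1 2 3 4 5 6 7 8                        
0  [C]              ·       C ─ ·   L       
                    │                       
1           ·       L ─ ·                   
            │                               
2           ·           S                   
                                            
3       S   · ─ ·                           
                                            
4       · ─ ·               B   · ─ ·       
Cursor: (0,0)                               
                                            
                                            
                                            
                                            


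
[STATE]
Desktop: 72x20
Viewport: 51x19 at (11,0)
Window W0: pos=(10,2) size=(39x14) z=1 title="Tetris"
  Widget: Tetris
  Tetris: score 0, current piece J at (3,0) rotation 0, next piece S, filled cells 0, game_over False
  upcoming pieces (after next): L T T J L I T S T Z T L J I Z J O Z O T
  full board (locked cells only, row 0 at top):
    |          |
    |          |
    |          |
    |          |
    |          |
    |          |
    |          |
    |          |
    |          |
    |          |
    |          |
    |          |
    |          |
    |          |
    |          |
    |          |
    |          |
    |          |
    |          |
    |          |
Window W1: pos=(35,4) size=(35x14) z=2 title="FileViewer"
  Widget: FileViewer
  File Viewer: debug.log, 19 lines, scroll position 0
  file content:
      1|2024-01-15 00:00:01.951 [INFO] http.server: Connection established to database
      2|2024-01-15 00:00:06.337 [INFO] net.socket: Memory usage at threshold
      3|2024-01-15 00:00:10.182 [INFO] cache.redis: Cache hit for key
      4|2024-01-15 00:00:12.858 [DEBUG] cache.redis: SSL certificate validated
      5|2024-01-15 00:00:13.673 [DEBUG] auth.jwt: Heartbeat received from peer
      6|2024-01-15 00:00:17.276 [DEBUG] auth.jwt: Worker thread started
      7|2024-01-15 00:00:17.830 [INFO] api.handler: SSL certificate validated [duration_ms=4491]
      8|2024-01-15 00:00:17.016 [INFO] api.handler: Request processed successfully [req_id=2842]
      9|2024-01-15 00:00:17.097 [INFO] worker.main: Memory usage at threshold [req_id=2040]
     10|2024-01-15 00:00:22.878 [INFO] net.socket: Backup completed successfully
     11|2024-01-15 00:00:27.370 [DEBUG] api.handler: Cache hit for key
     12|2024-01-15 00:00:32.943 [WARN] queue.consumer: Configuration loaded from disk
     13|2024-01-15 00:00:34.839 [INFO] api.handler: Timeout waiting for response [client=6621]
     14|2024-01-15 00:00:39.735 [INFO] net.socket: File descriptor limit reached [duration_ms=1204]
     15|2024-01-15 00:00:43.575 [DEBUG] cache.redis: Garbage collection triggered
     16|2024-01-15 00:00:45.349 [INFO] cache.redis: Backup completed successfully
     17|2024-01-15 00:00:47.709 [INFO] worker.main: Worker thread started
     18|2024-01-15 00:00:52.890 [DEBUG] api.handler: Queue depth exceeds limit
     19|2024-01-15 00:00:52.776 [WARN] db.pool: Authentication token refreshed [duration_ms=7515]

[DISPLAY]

                                                   
                                                   
━━━━━━━━━━━━━━━━━━━━━━━━━━━━━━━━━━━━━┓             
 Tetris                              ┃             
────────────────────────┏━━━━━━━━━━━━━━━━━━━━━━━━━━
          │Next:        ┃ FileViewer               
          │ ░░          ┠──────────────────────────
          │░░           ┃2024-01-15 00:00:01.951 [I
          │             ┃2024-01-15 00:00:06.337 [I
          │             ┃2024-01-15 00:00:10.182 [I
          │             ┃2024-01-15 00:00:12.858 [D
          │Score:       ┃2024-01-15 00:00:13.673 [D
          │0            ┃2024-01-15 00:00:17.276 [D
          │             ┃2024-01-15 00:00:17.830 [I
          │             ┃2024-01-15 00:00:17.016 [I
━━━━━━━━━━━━━━━━━━━━━━━━┃2024-01-15 00:00:17.097 [I
                        ┃2024-01-15 00:00:22.878 [I
                        ┗━━━━━━━━━━━━━━━━━━━━━━━━━━
                                                   


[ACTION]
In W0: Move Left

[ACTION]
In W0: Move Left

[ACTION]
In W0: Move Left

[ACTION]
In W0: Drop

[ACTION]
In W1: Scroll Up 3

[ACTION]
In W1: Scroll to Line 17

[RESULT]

                                                   
                                                   
━━━━━━━━━━━━━━━━━━━━━━━━━━━━━━━━━━━━━┓             
 Tetris                              ┃             
────────────────────────┏━━━━━━━━━━━━━━━━━━━━━━━━━━
          │Next:        ┃ FileViewer               
          │ ░░          ┠──────────────────────────
          │░░           ┃2024-01-15 00:00:22.878 [I
          │             ┃2024-01-15 00:00:27.370 [D
          │             ┃2024-01-15 00:00:32.943 [W
          │             ┃2024-01-15 00:00:34.839 [I
          │Score:       ┃2024-01-15 00:00:39.735 [I
          │0            ┃2024-01-15 00:00:43.575 [D
          │             ┃2024-01-15 00:00:45.349 [I
          │             ┃2024-01-15 00:00:47.709 [I
━━━━━━━━━━━━━━━━━━━━━━━━┃2024-01-15 00:00:52.890 [D
                        ┃2024-01-15 00:00:52.776 [W
                        ┗━━━━━━━━━━━━━━━━━━━━━━━━━━
                                                   
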